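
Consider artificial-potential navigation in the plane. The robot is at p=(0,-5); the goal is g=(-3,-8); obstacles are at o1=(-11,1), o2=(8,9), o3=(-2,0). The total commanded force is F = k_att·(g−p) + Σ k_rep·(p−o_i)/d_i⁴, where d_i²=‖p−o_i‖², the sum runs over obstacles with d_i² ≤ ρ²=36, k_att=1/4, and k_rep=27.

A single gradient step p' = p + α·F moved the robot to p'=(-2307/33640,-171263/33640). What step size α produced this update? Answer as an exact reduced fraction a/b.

α = 1/10

F_att = 1/4·(g−p) = 1/4·(-3,-3) = (-0.7500,-0.7500)
o1: d²=157 > ρ²=36 → inactive
o2: d²=260 > ρ²=36 → inactive
o3: d²=29 ≤ ρ²=36; F_rep = 27·(2,-5)/29² = (0.0642,-0.1605)
F = F_att + ΣF_rep = (-0.6858,-0.9105)
Δp = p'−p = (-0.0686,-0.0911); α = Δx/Fx = (-2307/33640) / (-2307/3364) = 1/10
check: Δy/Fy = (-3063/33640) / (-3063/3364) = 1/10 ✓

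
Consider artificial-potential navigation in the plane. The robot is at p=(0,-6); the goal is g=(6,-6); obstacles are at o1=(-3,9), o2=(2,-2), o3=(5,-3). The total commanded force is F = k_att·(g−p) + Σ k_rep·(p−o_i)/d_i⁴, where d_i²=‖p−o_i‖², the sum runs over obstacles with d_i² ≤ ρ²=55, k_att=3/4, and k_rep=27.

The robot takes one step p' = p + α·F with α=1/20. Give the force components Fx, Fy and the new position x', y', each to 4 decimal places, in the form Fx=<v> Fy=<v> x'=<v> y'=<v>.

F_att = 3/4·(g−p) = 3/4·(6,0) = (4.5000,0.0000)
o1: d²=234 > ρ²=55 → inactive
o2: d²=20 ≤ ρ²=55; F_rep = 27·(-2,-4)/20² = (-0.1350,-0.2700)
o3: d²=34 ≤ ρ²=55; F_rep = 27·(-5,-3)/34² = (-0.1168,-0.0701)
F = F_att + ΣF_rep = (4.2482,-0.3401)
p' = p + 1/20·F = (0.2124,-6.0170)

Fx=4.2482 Fy=-0.3401 x'=0.2124 y'=-6.0170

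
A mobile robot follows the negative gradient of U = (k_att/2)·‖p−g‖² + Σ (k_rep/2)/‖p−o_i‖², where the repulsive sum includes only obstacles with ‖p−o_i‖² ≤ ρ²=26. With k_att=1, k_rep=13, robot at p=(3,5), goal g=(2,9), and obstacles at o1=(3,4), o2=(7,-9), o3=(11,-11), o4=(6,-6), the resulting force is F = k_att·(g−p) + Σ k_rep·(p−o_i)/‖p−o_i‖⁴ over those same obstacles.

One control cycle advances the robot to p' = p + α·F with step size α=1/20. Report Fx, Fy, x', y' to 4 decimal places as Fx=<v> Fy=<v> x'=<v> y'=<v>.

F_att = 1·(g−p) = 1·(-1,4) = (-1.0000,4.0000)
o1: d²=1 ≤ ρ²=26; F_rep = 13·(0,1)/1² = (0.0000,13.0000)
o2: d²=212 > ρ²=26 → inactive
o3: d²=320 > ρ²=26 → inactive
o4: d²=130 > ρ²=26 → inactive
F = F_att + ΣF_rep = (-1.0000,17.0000)
p' = p + 1/20·F = (2.9500,5.8500)

Fx=-1.0000 Fy=17.0000 x'=2.9500 y'=5.8500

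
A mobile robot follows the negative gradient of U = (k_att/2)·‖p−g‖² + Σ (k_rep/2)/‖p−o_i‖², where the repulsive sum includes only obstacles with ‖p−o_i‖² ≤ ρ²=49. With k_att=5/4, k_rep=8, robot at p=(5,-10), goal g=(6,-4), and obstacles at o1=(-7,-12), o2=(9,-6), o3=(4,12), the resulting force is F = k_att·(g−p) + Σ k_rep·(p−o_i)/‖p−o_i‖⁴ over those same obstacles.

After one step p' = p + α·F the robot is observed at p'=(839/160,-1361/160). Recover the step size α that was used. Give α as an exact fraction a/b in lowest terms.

F_att = 5/4·(g−p) = 5/4·(1,6) = (1.2500,7.5000)
o1: d²=148 > ρ²=49 → inactive
o2: d²=32 ≤ ρ²=49; F_rep = 8·(-4,-4)/32² = (-0.0312,-0.0312)
o3: d²=485 > ρ²=49 → inactive
F = F_att + ΣF_rep = (1.2188,7.4688)
Δp = p'−p = (0.2437,1.4937); α = Δx/Fx = (39/160) / (39/32) = 1/5
check: Δy/Fy = (239/160) / (239/32) = 1/5 ✓

α = 1/5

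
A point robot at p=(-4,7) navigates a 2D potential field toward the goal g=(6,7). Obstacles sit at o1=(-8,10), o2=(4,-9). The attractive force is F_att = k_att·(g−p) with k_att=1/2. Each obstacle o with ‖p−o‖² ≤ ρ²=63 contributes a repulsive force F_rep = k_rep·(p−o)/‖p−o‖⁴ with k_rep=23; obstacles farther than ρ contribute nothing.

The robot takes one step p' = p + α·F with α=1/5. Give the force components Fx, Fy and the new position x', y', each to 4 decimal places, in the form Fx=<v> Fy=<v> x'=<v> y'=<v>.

F_att = 1/2·(g−p) = 1/2·(10,0) = (5.0000,0.0000)
o1: d²=25 ≤ ρ²=63; F_rep = 23·(4,-3)/25² = (0.1472,-0.1104)
o2: d²=320 > ρ²=63 → inactive
F = F_att + ΣF_rep = (5.1472,-0.1104)
p' = p + 1/5·F = (-2.9706,6.9779)

Fx=5.1472 Fy=-0.1104 x'=-2.9706 y'=6.9779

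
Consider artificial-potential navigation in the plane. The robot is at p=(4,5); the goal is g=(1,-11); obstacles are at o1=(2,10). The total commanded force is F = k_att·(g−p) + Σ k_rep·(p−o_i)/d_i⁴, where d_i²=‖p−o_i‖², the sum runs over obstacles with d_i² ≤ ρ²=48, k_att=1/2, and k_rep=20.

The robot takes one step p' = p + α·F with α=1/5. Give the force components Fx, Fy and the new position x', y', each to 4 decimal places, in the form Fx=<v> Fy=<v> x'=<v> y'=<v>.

Fx=-1.4524 Fy=-8.1189 x'=3.7095 y'=3.3762

F_att = 1/2·(g−p) = 1/2·(-3,-16) = (-1.5000,-8.0000)
o1: d²=29 ≤ ρ²=48; F_rep = 20·(2,-5)/29² = (0.0476,-0.1189)
F = F_att + ΣF_rep = (-1.4524,-8.1189)
p' = p + 1/5·F = (3.7095,3.3762)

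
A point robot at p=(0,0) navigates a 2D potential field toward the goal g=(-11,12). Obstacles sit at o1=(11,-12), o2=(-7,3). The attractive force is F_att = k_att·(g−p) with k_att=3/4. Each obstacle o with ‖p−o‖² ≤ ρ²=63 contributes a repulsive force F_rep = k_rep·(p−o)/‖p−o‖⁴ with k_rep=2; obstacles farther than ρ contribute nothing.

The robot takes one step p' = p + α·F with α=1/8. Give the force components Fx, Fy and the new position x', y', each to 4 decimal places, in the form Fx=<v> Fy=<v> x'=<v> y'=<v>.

F_att = 3/4·(g−p) = 3/4·(-11,12) = (-8.2500,9.0000)
o1: d²=265 > ρ²=63 → inactive
o2: d²=58 ≤ ρ²=63; F_rep = 2·(7,-3)/58² = (0.0042,-0.0018)
F = F_att + ΣF_rep = (-8.2458,8.9982)
p' = p + 1/8·F = (-1.0307,1.1248)

Fx=-8.2458 Fy=8.9982 x'=-1.0307 y'=1.1248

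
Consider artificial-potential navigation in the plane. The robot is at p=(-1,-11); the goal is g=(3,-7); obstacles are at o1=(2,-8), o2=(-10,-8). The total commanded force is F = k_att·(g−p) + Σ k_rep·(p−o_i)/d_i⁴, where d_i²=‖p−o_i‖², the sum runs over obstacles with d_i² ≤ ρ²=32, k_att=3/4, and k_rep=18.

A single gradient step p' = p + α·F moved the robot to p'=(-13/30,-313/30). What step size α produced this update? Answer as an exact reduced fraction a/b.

α = 1/5

F_att = 3/4·(g−p) = 3/4·(4,4) = (3.0000,3.0000)
o1: d²=18 ≤ ρ²=32; F_rep = 18·(-3,-3)/18² = (-0.1667,-0.1667)
o2: d²=90 > ρ²=32 → inactive
F = F_att + ΣF_rep = (2.8333,2.8333)
Δp = p'−p = (0.5667,0.5667); α = Δx/Fx = (17/30) / (17/6) = 1/5
check: Δy/Fy = (17/30) / (17/6) = 1/5 ✓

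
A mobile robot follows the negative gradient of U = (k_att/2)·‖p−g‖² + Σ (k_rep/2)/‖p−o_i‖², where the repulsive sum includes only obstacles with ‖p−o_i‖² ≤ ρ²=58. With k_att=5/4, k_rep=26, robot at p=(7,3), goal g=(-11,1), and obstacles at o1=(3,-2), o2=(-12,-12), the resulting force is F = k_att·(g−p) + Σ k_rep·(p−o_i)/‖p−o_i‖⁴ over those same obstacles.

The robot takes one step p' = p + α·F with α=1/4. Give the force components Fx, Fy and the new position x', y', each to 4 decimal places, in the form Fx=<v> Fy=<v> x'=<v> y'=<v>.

Fx=-22.4381 Fy=-2.4227 x'=1.3905 y'=2.3943

F_att = 5/4·(g−p) = 5/4·(-18,-2) = (-22.5000,-2.5000)
o1: d²=41 ≤ ρ²=58; F_rep = 26·(4,5)/41² = (0.0619,0.0773)
o2: d²=586 > ρ²=58 → inactive
F = F_att + ΣF_rep = (-22.4381,-2.4227)
p' = p + 1/4·F = (1.3905,2.3943)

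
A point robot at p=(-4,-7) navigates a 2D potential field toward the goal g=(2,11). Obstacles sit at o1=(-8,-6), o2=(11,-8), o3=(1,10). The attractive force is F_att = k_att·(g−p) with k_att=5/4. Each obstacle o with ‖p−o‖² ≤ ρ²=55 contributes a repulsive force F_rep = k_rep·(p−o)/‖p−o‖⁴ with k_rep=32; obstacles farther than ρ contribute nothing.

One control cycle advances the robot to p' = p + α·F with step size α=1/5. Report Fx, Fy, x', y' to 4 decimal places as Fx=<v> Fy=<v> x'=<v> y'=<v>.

Fx=7.9429 Fy=22.3893 x'=-2.4114 y'=-2.5221

F_att = 5/4·(g−p) = 5/4·(6,18) = (7.5000,22.5000)
o1: d²=17 ≤ ρ²=55; F_rep = 32·(4,-1)/17² = (0.4429,-0.1107)
o2: d²=226 > ρ²=55 → inactive
o3: d²=314 > ρ²=55 → inactive
F = F_att + ΣF_rep = (7.9429,22.3893)
p' = p + 1/5·F = (-2.4114,-2.5221)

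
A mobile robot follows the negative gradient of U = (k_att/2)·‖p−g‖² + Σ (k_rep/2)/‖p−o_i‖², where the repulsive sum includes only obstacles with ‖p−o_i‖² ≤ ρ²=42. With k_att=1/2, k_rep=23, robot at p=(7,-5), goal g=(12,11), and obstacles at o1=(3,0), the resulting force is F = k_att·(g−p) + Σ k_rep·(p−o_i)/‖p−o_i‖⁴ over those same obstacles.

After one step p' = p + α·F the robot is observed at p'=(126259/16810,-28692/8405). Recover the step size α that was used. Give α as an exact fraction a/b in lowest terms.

F_att = 1/2·(g−p) = 1/2·(5,16) = (2.5000,8.0000)
o1: d²=41 ≤ ρ²=42; F_rep = 23·(4,-5)/41² = (0.0547,-0.0684)
F = F_att + ΣF_rep = (2.5547,7.9316)
Δp = p'−p = (0.5109,1.5863); α = Δx/Fx = (8589/16810) / (8589/3362) = 1/5
check: Δy/Fy = (13333/8405) / (13333/1681) = 1/5 ✓

α = 1/5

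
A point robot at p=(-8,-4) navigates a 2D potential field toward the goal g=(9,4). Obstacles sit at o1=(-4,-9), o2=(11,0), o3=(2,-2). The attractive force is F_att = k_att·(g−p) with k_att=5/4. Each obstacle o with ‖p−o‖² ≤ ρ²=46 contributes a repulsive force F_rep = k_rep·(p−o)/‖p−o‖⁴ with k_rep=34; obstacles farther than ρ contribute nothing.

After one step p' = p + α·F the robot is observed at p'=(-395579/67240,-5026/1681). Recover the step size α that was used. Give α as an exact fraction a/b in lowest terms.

α = 1/10

F_att = 5/4·(g−p) = 5/4·(17,8) = (21.2500,10.0000)
o1: d²=41 ≤ ρ²=46; F_rep = 34·(-4,5)/41² = (-0.0809,0.1011)
o2: d²=377 > ρ²=46 → inactive
o3: d²=104 > ρ²=46 → inactive
F = F_att + ΣF_rep = (21.1691,10.1011)
Δp = p'−p = (2.1169,1.0101); α = Δx/Fx = (142341/67240) / (142341/6724) = 1/10
check: Δy/Fy = (1698/1681) / (16980/1681) = 1/10 ✓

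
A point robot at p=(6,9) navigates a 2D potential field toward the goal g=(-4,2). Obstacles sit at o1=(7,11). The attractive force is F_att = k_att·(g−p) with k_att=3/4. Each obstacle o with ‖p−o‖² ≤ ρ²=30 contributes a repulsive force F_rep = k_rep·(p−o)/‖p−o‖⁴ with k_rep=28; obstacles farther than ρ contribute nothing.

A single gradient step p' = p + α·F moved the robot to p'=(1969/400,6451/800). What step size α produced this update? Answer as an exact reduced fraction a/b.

α = 1/8

F_att = 3/4·(g−p) = 3/4·(-10,-7) = (-7.5000,-5.2500)
o1: d²=5 ≤ ρ²=30; F_rep = 28·(-1,-2)/5² = (-1.1200,-2.2400)
F = F_att + ΣF_rep = (-8.6200,-7.4900)
Δp = p'−p = (-1.0775,-0.9363); α = Δx/Fx = (-431/400) / (-431/50) = 1/8
check: Δy/Fy = (-749/800) / (-749/100) = 1/8 ✓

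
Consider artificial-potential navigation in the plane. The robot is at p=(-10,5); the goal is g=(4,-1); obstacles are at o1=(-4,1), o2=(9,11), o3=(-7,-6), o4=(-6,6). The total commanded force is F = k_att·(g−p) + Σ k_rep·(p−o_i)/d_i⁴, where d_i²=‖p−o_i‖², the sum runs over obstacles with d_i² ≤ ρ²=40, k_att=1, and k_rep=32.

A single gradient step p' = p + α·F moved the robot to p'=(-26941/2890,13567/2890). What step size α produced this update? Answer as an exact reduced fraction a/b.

α = 1/20

F_att = 1·(g−p) = 1·(14,-6) = (14.0000,-6.0000)
o1: d²=52 > ρ²=40 → inactive
o2: d²=397 > ρ²=40 → inactive
o3: d²=130 > ρ²=40 → inactive
o4: d²=17 ≤ ρ²=40; F_rep = 32·(-4,-1)/17² = (-0.4429,-0.1107)
F = F_att + ΣF_rep = (13.5571,-6.1107)
Δp = p'−p = (0.6779,-0.3055); α = Δx/Fx = (1959/2890) / (3918/289) = 1/20
check: Δy/Fy = (-883/2890) / (-1766/289) = 1/20 ✓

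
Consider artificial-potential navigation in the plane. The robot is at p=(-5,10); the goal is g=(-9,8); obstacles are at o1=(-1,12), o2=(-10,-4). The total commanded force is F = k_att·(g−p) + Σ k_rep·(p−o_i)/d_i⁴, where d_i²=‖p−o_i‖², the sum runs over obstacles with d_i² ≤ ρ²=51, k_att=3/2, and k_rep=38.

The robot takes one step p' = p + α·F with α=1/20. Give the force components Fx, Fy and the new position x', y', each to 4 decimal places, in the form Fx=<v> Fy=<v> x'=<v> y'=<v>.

Fx=-6.3800 Fy=-3.1900 x'=-5.3190 y'=9.8405

F_att = 3/2·(g−p) = 3/2·(-4,-2) = (-6.0000,-3.0000)
o1: d²=20 ≤ ρ²=51; F_rep = 38·(-4,-2)/20² = (-0.3800,-0.1900)
o2: d²=221 > ρ²=51 → inactive
F = F_att + ΣF_rep = (-6.3800,-3.1900)
p' = p + 1/20·F = (-5.3190,9.8405)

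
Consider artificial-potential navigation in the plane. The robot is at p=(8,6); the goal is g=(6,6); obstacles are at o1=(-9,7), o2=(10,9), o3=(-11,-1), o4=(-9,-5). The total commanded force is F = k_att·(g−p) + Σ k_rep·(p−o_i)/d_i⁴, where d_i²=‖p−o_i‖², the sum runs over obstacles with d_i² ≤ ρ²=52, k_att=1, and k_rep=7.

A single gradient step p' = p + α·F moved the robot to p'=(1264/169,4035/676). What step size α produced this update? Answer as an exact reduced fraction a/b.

F_att = 1·(g−p) = 1·(-2,0) = (-2.0000,0.0000)
o1: d²=290 > ρ²=52 → inactive
o2: d²=13 ≤ ρ²=52; F_rep = 7·(-2,-3)/13² = (-0.0828,-0.1243)
o3: d²=410 > ρ²=52 → inactive
o4: d²=410 > ρ²=52 → inactive
F = F_att + ΣF_rep = (-2.0828,-0.1243)
Δp = p'−p = (-0.5207,-0.0311); α = Δx/Fx = (-88/169) / (-352/169) = 1/4
check: Δy/Fy = (-21/676) / (-21/169) = 1/4 ✓

α = 1/4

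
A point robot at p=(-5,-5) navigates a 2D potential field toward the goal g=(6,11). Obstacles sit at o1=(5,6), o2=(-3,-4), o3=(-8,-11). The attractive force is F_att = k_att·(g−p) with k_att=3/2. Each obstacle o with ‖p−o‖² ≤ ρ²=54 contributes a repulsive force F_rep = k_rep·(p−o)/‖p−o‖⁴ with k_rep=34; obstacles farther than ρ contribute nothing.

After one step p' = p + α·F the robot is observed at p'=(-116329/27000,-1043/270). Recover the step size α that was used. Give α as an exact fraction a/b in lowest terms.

α = 1/20

F_att = 3/2·(g−p) = 3/2·(11,16) = (16.5000,24.0000)
o1: d²=221 > ρ²=54 → inactive
o2: d²=5 ≤ ρ²=54; F_rep = 34·(-2,-1)/5² = (-2.7200,-1.3600)
o3: d²=45 ≤ ρ²=54; F_rep = 34·(3,6)/45² = (0.0504,0.1007)
F = F_att + ΣF_rep = (13.8304,22.7407)
Δp = p'−p = (0.6915,1.1370); α = Δx/Fx = (18671/27000) / (18671/1350) = 1/20
check: Δy/Fy = (307/270) / (614/27) = 1/20 ✓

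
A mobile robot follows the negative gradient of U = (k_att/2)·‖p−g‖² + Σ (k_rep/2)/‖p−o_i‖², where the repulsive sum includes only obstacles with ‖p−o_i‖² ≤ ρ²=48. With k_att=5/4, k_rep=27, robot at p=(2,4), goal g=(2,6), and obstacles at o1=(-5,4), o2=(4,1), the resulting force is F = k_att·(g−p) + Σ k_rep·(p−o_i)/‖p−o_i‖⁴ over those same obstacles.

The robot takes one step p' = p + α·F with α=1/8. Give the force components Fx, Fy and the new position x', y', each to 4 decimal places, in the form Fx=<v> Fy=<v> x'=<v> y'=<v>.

Fx=-0.3195 Fy=2.9793 x'=1.9601 y'=4.3724

F_att = 5/4·(g−p) = 5/4·(0,2) = (0.0000,2.5000)
o1: d²=49 > ρ²=48 → inactive
o2: d²=13 ≤ ρ²=48; F_rep = 27·(-2,3)/13² = (-0.3195,0.4793)
F = F_att + ΣF_rep = (-0.3195,2.9793)
p' = p + 1/8·F = (1.9601,4.3724)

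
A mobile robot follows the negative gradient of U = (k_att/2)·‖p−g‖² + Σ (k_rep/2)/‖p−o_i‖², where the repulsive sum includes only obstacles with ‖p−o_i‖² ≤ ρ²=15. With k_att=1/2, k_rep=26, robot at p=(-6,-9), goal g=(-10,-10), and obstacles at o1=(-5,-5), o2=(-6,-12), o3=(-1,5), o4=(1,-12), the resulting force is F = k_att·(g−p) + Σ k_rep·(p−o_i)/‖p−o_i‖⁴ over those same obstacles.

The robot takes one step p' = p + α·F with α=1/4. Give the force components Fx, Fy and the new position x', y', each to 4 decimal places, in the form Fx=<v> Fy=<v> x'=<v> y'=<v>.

Fx=-2.0000 Fy=0.4630 x'=-6.5000 y'=-8.8843

F_att = 1/2·(g−p) = 1/2·(-4,-1) = (-2.0000,-0.5000)
o1: d²=17 > ρ²=15 → inactive
o2: d²=9 ≤ ρ²=15; F_rep = 26·(0,3)/9² = (0.0000,0.9630)
o3: d²=221 > ρ²=15 → inactive
o4: d²=58 > ρ²=15 → inactive
F = F_att + ΣF_rep = (-2.0000,0.4630)
p' = p + 1/4·F = (-6.5000,-8.8843)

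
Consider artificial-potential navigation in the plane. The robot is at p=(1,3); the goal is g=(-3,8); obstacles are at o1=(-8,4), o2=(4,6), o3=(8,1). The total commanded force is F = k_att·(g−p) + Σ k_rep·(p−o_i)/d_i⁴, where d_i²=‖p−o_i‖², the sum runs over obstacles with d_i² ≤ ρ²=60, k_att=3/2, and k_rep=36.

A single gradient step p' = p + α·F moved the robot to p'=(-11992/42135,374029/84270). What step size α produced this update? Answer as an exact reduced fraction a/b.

α = 1/5

F_att = 3/2·(g−p) = 3/2·(-4,5) = (-6.0000,7.5000)
o1: d²=82 > ρ²=60 → inactive
o2: d²=18 ≤ ρ²=60; F_rep = 36·(-3,-3)/18² = (-0.3333,-0.3333)
o3: d²=53 ≤ ρ²=60; F_rep = 36·(-7,2)/53² = (-0.0897,0.0256)
F = F_att + ΣF_rep = (-6.4230,7.1923)
Δp = p'−p = (-1.2846,1.4385); α = Δx/Fx = (-54127/42135) / (-54127/8427) = 1/5
check: Δy/Fy = (121219/84270) / (121219/16854) = 1/5 ✓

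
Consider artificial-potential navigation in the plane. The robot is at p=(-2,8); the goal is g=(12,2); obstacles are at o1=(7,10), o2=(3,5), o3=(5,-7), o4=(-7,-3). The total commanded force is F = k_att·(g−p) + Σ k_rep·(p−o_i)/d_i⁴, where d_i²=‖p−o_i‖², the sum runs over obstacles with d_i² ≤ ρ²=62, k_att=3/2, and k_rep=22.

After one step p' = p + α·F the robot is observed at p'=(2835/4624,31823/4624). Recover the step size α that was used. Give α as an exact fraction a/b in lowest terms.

α = 1/8

F_att = 3/2·(g−p) = 3/2·(14,-6) = (21.0000,-9.0000)
o1: d²=85 > ρ²=62 → inactive
o2: d²=34 ≤ ρ²=62; F_rep = 22·(-5,3)/34² = (-0.0952,0.0571)
o3: d²=274 > ρ²=62 → inactive
o4: d²=146 > ρ²=62 → inactive
F = F_att + ΣF_rep = (20.9048,-8.9429)
Δp = p'−p = (2.6131,-1.1179); α = Δx/Fx = (12083/4624) / (12083/578) = 1/8
check: Δy/Fy = (-5169/4624) / (-5169/578) = 1/8 ✓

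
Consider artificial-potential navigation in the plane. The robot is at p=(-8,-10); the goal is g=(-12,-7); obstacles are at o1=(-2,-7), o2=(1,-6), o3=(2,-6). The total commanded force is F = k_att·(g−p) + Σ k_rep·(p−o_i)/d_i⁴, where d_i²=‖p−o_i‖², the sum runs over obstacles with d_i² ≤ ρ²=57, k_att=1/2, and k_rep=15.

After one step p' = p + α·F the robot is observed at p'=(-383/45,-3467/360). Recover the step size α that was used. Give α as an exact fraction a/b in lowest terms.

α = 1/4

F_att = 1/2·(g−p) = 1/2·(-4,3) = (-2.0000,1.5000)
o1: d²=45 ≤ ρ²=57; F_rep = 15·(-6,-3)/45² = (-0.0444,-0.0222)
o2: d²=97 > ρ²=57 → inactive
o3: d²=116 > ρ²=57 → inactive
F = F_att + ΣF_rep = (-2.0444,1.4778)
Δp = p'−p = (-0.5111,0.3694); α = Δx/Fx = (-23/45) / (-92/45) = 1/4
check: Δy/Fy = (133/360) / (133/90) = 1/4 ✓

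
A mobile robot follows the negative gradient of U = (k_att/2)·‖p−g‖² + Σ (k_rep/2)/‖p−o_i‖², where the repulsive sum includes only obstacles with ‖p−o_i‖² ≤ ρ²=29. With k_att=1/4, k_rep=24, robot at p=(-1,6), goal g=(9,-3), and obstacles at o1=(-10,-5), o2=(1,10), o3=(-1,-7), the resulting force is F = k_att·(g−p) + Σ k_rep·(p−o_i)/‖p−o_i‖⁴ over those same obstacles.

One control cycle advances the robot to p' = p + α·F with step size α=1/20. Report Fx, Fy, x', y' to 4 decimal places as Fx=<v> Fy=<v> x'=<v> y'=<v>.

Fx=2.3800 Fy=-2.4900 x'=-0.8810 y'=5.8755

F_att = 1/4·(g−p) = 1/4·(10,-9) = (2.5000,-2.2500)
o1: d²=202 > ρ²=29 → inactive
o2: d²=20 ≤ ρ²=29; F_rep = 24·(-2,-4)/20² = (-0.1200,-0.2400)
o3: d²=169 > ρ²=29 → inactive
F = F_att + ΣF_rep = (2.3800,-2.4900)
p' = p + 1/20·F = (-0.8810,5.8755)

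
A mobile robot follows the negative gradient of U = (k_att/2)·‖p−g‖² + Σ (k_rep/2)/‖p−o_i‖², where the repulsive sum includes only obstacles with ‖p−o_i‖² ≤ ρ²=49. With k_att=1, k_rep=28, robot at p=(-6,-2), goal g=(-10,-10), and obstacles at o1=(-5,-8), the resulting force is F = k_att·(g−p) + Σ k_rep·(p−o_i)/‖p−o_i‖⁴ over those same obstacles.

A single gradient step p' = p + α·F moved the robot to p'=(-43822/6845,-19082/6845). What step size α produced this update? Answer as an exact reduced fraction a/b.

F_att = 1·(g−p) = 1·(-4,-8) = (-4.0000,-8.0000)
o1: d²=37 ≤ ρ²=49; F_rep = 28·(-1,6)/37² = (-0.0205,0.1227)
F = F_att + ΣF_rep = (-4.0205,-7.8773)
Δp = p'−p = (-0.4020,-0.7877); α = Δx/Fx = (-2752/6845) / (-5504/1369) = 1/10
check: Δy/Fy = (-5392/6845) / (-10784/1369) = 1/10 ✓

α = 1/10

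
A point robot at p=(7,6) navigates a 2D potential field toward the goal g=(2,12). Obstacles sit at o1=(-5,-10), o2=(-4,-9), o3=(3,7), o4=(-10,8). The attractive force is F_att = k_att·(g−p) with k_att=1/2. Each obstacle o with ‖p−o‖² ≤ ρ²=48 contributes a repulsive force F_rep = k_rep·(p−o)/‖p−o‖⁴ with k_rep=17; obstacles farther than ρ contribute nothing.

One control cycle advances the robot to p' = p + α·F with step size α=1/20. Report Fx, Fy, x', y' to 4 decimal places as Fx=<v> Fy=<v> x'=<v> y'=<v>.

Fx=-2.2647 Fy=2.9412 x'=6.8868 y'=6.1471

F_att = 1/2·(g−p) = 1/2·(-5,6) = (-2.5000,3.0000)
o1: d²=400 > ρ²=48 → inactive
o2: d²=346 > ρ²=48 → inactive
o3: d²=17 ≤ ρ²=48; F_rep = 17·(4,-1)/17² = (0.2353,-0.0588)
o4: d²=293 > ρ²=48 → inactive
F = F_att + ΣF_rep = (-2.2647,2.9412)
p' = p + 1/20·F = (6.8868,6.1471)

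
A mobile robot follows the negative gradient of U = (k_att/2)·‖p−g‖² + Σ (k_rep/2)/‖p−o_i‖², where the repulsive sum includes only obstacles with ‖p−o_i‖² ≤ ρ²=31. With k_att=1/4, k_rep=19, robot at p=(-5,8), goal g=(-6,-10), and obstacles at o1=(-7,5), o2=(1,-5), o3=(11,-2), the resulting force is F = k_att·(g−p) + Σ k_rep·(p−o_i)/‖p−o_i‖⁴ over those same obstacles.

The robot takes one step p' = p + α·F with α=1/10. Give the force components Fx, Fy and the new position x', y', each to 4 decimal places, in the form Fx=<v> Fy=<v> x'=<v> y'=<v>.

F_att = 1/4·(g−p) = 1/4·(-1,-18) = (-0.2500,-4.5000)
o1: d²=13 ≤ ρ²=31; F_rep = 19·(2,3)/13² = (0.2249,0.3373)
o2: d²=205 > ρ²=31 → inactive
o3: d²=356 > ρ²=31 → inactive
F = F_att + ΣF_rep = (-0.0251,-4.1627)
p' = p + 1/10·F = (-5.0025,7.5837)

Fx=-0.0251 Fy=-4.1627 x'=-5.0025 y'=7.5837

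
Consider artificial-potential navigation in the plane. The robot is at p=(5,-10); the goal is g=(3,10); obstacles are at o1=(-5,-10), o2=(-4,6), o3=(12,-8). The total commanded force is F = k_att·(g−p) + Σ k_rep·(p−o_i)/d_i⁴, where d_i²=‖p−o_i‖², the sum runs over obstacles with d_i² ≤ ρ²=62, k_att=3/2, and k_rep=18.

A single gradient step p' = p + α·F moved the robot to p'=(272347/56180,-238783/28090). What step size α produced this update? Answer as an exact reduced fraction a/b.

α = 1/20

F_att = 3/2·(g−p) = 3/2·(-2,20) = (-3.0000,30.0000)
o1: d²=100 > ρ²=62 → inactive
o2: d²=337 > ρ²=62 → inactive
o3: d²=53 ≤ ρ²=62; F_rep = 18·(-7,-2)/53² = (-0.0449,-0.0128)
F = F_att + ΣF_rep = (-3.0449,29.9872)
Δp = p'−p = (-0.1522,1.4994); α = Δx/Fx = (-8553/56180) / (-8553/2809) = 1/20
check: Δy/Fy = (42117/28090) / (84234/2809) = 1/20 ✓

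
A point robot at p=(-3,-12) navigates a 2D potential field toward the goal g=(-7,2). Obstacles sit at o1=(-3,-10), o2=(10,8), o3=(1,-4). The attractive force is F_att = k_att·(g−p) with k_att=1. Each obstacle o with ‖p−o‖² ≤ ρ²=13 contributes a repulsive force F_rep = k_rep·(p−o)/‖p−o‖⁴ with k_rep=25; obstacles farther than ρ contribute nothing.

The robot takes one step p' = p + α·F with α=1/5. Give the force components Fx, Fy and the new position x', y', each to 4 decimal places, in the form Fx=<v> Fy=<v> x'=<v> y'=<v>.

F_att = 1·(g−p) = 1·(-4,14) = (-4.0000,14.0000)
o1: d²=4 ≤ ρ²=13; F_rep = 25·(0,-2)/4² = (0.0000,-3.1250)
o2: d²=569 > ρ²=13 → inactive
o3: d²=80 > ρ²=13 → inactive
F = F_att + ΣF_rep = (-4.0000,10.8750)
p' = p + 1/5·F = (-3.8000,-9.8250)

Fx=-4.0000 Fy=10.8750 x'=-3.8000 y'=-9.8250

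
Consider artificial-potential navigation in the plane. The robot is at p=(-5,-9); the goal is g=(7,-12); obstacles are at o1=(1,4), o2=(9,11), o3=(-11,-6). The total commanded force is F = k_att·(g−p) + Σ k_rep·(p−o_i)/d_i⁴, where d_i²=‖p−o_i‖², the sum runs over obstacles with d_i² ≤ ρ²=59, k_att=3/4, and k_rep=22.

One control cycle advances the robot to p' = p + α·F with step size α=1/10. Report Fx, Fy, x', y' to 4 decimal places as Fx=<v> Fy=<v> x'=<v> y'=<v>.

F_att = 3/4·(g−p) = 3/4·(12,-3) = (9.0000,-2.2500)
o1: d²=205 > ρ²=59 → inactive
o2: d²=596 > ρ²=59 → inactive
o3: d²=45 ≤ ρ²=59; F_rep = 22·(6,-3)/45² = (0.0652,-0.0326)
F = F_att + ΣF_rep = (9.0652,-2.2826)
p' = p + 1/10·F = (-4.0935,-9.2283)

Fx=9.0652 Fy=-2.2826 x'=-4.0935 y'=-9.2283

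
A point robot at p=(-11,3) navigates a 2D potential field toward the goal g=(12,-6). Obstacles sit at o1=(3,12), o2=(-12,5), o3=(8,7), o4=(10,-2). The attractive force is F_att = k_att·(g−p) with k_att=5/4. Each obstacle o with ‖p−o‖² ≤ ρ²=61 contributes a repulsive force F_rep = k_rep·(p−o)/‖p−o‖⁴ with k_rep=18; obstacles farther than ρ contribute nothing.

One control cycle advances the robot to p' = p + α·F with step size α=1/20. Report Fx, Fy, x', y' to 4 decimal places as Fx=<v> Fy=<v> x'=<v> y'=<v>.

Fx=29.4700 Fy=-12.6900 x'=-9.5265 y'=2.3655

F_att = 5/4·(g−p) = 5/4·(23,-9) = (28.7500,-11.2500)
o1: d²=277 > ρ²=61 → inactive
o2: d²=5 ≤ ρ²=61; F_rep = 18·(1,-2)/5² = (0.7200,-1.4400)
o3: d²=377 > ρ²=61 → inactive
o4: d²=466 > ρ²=61 → inactive
F = F_att + ΣF_rep = (29.4700,-12.6900)
p' = p + 1/20·F = (-9.5265,2.3655)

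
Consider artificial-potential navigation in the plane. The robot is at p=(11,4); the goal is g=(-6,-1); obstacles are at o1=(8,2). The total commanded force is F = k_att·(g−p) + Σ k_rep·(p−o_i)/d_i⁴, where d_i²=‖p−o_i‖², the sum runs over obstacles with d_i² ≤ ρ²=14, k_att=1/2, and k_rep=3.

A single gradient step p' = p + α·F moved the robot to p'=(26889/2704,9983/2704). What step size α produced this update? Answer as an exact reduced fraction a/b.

α = 1/8

F_att = 1/2·(g−p) = 1/2·(-17,-5) = (-8.5000,-2.5000)
o1: d²=13 ≤ ρ²=14; F_rep = 3·(3,2)/13² = (0.0533,0.0355)
F = F_att + ΣF_rep = (-8.4467,-2.4645)
Δp = p'−p = (-1.0558,-0.3081); α = Δx/Fx = (-2855/2704) / (-2855/338) = 1/8
check: Δy/Fy = (-833/2704) / (-833/338) = 1/8 ✓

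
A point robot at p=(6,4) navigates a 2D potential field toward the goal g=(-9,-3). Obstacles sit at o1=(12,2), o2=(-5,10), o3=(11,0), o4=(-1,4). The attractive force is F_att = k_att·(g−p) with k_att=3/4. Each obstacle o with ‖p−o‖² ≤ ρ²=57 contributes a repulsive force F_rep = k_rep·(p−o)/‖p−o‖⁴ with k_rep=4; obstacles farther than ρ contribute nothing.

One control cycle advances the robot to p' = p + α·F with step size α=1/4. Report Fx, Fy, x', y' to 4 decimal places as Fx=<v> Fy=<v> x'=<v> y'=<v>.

F_att = 3/4·(g−p) = 3/4·(-15,-7) = (-11.2500,-5.2500)
o1: d²=40 ≤ ρ²=57; F_rep = 4·(-6,2)/40² = (-0.0150,0.0050)
o2: d²=157 > ρ²=57 → inactive
o3: d²=41 ≤ ρ²=57; F_rep = 4·(-5,4)/41² = (-0.0119,0.0095)
o4: d²=49 ≤ ρ²=57; F_rep = 4·(7,0)/49² = (0.0117,0.0000)
F = F_att + ΣF_rep = (-11.2652,-5.2355)
p' = p + 1/4·F = (3.1837,2.6911)

Fx=-11.2652 Fy=-5.2355 x'=3.1837 y'=2.6911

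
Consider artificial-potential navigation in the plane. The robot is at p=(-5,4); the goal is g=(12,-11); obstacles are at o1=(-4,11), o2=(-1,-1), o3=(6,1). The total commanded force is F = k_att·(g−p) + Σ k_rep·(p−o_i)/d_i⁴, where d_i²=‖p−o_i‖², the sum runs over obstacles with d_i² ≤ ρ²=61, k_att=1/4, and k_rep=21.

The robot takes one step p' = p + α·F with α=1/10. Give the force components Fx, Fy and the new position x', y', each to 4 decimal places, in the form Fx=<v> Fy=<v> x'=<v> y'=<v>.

F_att = 1/4·(g−p) = 1/4·(17,-15) = (4.2500,-3.7500)
o1: d²=50 ≤ ρ²=61; F_rep = 21·(-1,-7)/50² = (-0.0084,-0.0588)
o2: d²=41 ≤ ρ²=61; F_rep = 21·(-4,5)/41² = (-0.0500,0.0625)
o3: d²=130 > ρ²=61 → inactive
F = F_att + ΣF_rep = (4.1916,-3.7463)
p' = p + 1/10·F = (-4.5808,3.6254)

Fx=4.1916 Fy=-3.7463 x'=-4.5808 y'=3.6254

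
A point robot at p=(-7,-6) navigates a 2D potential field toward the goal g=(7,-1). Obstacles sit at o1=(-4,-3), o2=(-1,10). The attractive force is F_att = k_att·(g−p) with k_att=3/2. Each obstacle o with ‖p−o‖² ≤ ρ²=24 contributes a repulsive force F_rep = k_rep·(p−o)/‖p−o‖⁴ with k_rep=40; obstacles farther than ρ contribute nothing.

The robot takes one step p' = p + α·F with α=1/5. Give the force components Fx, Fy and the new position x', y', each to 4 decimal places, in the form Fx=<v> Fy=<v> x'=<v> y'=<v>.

Fx=20.6296 Fy=7.1296 x'=-2.8741 y'=-4.5741

F_att = 3/2·(g−p) = 3/2·(14,5) = (21.0000,7.5000)
o1: d²=18 ≤ ρ²=24; F_rep = 40·(-3,-3)/18² = (-0.3704,-0.3704)
o2: d²=292 > ρ²=24 → inactive
F = F_att + ΣF_rep = (20.6296,7.1296)
p' = p + 1/5·F = (-2.8741,-4.5741)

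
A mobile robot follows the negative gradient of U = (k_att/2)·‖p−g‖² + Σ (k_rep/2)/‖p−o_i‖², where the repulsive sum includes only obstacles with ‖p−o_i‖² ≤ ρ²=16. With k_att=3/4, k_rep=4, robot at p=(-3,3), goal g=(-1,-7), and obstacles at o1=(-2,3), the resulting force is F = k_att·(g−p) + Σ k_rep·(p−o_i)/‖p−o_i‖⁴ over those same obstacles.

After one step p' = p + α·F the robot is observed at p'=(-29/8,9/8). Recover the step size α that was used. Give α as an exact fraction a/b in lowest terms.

F_att = 3/4·(g−p) = 3/4·(2,-10) = (1.5000,-7.5000)
o1: d²=1 ≤ ρ²=16; F_rep = 4·(-1,0)/1² = (-4.0000,0.0000)
F = F_att + ΣF_rep = (-2.5000,-7.5000)
Δp = p'−p = (-0.6250,-1.8750); α = Δx/Fx = (-5/8) / (-5/2) = 1/4
check: Δy/Fy = (-15/8) / (-15/2) = 1/4 ✓

α = 1/4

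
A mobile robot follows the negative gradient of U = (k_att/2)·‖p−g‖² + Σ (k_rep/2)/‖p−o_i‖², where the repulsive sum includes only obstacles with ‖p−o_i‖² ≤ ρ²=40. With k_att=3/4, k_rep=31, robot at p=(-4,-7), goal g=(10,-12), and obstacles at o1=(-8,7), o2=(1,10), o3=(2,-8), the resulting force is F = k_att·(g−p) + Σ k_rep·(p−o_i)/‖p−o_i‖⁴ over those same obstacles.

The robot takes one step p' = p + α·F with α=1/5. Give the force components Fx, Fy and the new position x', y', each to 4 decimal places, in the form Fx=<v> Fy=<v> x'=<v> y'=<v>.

Fx=10.3641 Fy=-3.7274 x'=-1.9272 y'=-7.7455

F_att = 3/4·(g−p) = 3/4·(14,-5) = (10.5000,-3.7500)
o1: d²=212 > ρ²=40 → inactive
o2: d²=314 > ρ²=40 → inactive
o3: d²=37 ≤ ρ²=40; F_rep = 31·(-6,1)/37² = (-0.1359,0.0226)
F = F_att + ΣF_rep = (10.3641,-3.7274)
p' = p + 1/5·F = (-1.9272,-7.7455)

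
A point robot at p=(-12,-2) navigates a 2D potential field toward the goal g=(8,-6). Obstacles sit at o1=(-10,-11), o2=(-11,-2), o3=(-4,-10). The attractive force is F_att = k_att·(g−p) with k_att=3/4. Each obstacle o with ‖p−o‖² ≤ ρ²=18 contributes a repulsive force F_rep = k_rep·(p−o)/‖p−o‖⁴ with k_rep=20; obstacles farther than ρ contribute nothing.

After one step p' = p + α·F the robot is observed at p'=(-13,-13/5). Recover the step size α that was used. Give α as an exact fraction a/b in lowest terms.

F_att = 3/4·(g−p) = 3/4·(20,-4) = (15.0000,-3.0000)
o1: d²=85 > ρ²=18 → inactive
o2: d²=1 ≤ ρ²=18; F_rep = 20·(-1,0)/1² = (-20.0000,0.0000)
o3: d²=128 > ρ²=18 → inactive
F = F_att + ΣF_rep = (-5.0000,-3.0000)
Δp = p'−p = (-1.0000,-0.6000); α = Δx/Fx = (-1) / (-5) = 1/5
check: Δy/Fy = (-3/5) / (-3) = 1/5 ✓

α = 1/5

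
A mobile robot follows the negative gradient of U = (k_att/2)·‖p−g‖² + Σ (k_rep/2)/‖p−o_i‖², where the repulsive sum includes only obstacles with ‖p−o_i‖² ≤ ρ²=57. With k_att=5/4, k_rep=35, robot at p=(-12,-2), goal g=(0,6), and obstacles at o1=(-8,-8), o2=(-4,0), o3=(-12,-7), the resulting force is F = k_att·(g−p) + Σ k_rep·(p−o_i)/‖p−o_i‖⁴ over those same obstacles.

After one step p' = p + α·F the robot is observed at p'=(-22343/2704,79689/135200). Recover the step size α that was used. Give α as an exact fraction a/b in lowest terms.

F_att = 5/4·(g−p) = 5/4·(12,8) = (15.0000,10.0000)
o1: d²=52 ≤ ρ²=57; F_rep = 35·(-4,6)/52² = (-0.0518,0.0777)
o2: d²=68 > ρ²=57 → inactive
o3: d²=25 ≤ ρ²=57; F_rep = 35·(0,5)/25² = (0.0000,0.2800)
F = F_att + ΣF_rep = (14.9482,10.3577)
Δp = p'−p = (3.7371,2.5894); α = Δx/Fx = (10105/2704) / (10105/676) = 1/4
check: Δy/Fy = (350089/135200) / (350089/33800) = 1/4 ✓

α = 1/4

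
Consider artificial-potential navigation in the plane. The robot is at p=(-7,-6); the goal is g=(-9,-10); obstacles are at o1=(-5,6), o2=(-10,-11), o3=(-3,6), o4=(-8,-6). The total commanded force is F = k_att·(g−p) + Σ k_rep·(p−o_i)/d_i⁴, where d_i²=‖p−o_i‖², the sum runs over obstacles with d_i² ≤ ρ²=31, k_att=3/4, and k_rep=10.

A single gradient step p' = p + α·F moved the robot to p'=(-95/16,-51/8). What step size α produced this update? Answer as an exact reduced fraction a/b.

α = 1/8

F_att = 3/4·(g−p) = 3/4·(-2,-4) = (-1.5000,-3.0000)
o1: d²=148 > ρ²=31 → inactive
o2: d²=34 > ρ²=31 → inactive
o3: d²=160 > ρ²=31 → inactive
o4: d²=1 ≤ ρ²=31; F_rep = 10·(1,0)/1² = (10.0000,0.0000)
F = F_att + ΣF_rep = (8.5000,-3.0000)
Δp = p'−p = (1.0625,-0.3750); α = Δx/Fx = (17/16) / (17/2) = 1/8
check: Δy/Fy = (-3/8) / (-3) = 1/8 ✓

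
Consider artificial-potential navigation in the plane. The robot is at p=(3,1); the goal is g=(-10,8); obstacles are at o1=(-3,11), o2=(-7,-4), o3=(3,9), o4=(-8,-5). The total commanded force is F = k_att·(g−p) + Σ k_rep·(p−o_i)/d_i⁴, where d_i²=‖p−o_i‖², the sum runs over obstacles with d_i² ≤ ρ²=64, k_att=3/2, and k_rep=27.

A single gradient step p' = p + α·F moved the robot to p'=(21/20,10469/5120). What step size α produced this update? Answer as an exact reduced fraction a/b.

α = 1/10

F_att = 3/2·(g−p) = 3/2·(-13,7) = (-19.5000,10.5000)
o1: d²=136 > ρ²=64 → inactive
o2: d²=125 > ρ²=64 → inactive
o3: d²=64 ≤ ρ²=64; F_rep = 27·(0,-8)/64² = (0.0000,-0.0527)
o4: d²=157 > ρ²=64 → inactive
F = F_att + ΣF_rep = (-19.5000,10.4473)
Δp = p'−p = (-1.9500,1.0447); α = Δx/Fx = (-39/20) / (-39/2) = 1/10
check: Δy/Fy = (5349/5120) / (5349/512) = 1/10 ✓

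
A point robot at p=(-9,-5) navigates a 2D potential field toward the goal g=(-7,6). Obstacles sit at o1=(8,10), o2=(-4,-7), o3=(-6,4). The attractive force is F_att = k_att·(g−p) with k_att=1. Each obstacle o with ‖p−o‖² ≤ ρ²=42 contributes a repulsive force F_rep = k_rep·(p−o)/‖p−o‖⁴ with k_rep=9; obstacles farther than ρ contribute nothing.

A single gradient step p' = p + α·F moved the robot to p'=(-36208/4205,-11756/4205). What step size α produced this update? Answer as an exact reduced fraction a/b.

F_att = 1·(g−p) = 1·(2,11) = (2.0000,11.0000)
o1: d²=514 > ρ²=42 → inactive
o2: d²=29 ≤ ρ²=42; F_rep = 9·(-5,2)/29² = (-0.0535,0.0214)
o3: d²=90 > ρ²=42 → inactive
F = F_att + ΣF_rep = (1.9465,11.0214)
Δp = p'−p = (0.3893,2.2043); α = Δx/Fx = (1637/4205) / (1637/841) = 1/5
check: Δy/Fy = (9269/4205) / (9269/841) = 1/5 ✓

α = 1/5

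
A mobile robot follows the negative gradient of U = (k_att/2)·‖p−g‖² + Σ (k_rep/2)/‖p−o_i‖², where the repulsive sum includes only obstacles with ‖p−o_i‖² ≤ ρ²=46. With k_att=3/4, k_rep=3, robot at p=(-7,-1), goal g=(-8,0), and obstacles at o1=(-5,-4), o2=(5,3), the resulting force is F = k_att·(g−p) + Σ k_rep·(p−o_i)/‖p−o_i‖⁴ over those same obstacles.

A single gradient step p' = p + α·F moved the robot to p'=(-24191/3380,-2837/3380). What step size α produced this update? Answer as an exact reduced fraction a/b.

α = 1/5

F_att = 3/4·(g−p) = 3/4·(-1,1) = (-0.7500,0.7500)
o1: d²=13 ≤ ρ²=46; F_rep = 3·(-2,3)/13² = (-0.0355,0.0533)
o2: d²=160 > ρ²=46 → inactive
F = F_att + ΣF_rep = (-0.7855,0.8033)
Δp = p'−p = (-0.1571,0.1607); α = Δx/Fx = (-531/3380) / (-531/676) = 1/5
check: Δy/Fy = (543/3380) / (543/676) = 1/5 ✓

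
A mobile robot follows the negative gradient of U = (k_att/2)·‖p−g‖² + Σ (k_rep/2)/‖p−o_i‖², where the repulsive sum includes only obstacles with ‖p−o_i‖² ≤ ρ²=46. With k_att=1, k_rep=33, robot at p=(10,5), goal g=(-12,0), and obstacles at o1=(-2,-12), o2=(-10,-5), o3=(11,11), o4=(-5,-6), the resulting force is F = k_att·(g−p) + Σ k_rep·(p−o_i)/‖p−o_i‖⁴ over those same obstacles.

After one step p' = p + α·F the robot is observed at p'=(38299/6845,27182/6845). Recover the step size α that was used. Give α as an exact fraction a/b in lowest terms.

F_att = 1·(g−p) = 1·(-22,-5) = (-22.0000,-5.0000)
o1: d²=433 > ρ²=46 → inactive
o2: d²=500 > ρ²=46 → inactive
o3: d²=37 ≤ ρ²=46; F_rep = 33·(-1,-6)/37² = (-0.0241,-0.1446)
o4: d²=346 > ρ²=46 → inactive
F = F_att + ΣF_rep = (-22.0241,-5.1446)
Δp = p'−p = (-4.4048,-1.0289); α = Δx/Fx = (-30151/6845) / (-30151/1369) = 1/5
check: Δy/Fy = (-7043/6845) / (-7043/1369) = 1/5 ✓

α = 1/5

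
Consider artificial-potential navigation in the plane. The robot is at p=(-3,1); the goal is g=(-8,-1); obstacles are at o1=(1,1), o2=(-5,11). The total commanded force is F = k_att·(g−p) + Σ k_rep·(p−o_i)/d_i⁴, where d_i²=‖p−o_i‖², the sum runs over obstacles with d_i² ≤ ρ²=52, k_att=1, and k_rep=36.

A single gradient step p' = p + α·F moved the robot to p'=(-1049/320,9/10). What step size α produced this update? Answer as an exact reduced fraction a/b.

α = 1/20

F_att = 1·(g−p) = 1·(-5,-2) = (-5.0000,-2.0000)
o1: d²=16 ≤ ρ²=52; F_rep = 36·(-4,0)/16² = (-0.5625,0.0000)
o2: d²=104 > ρ²=52 → inactive
F = F_att + ΣF_rep = (-5.5625,-2.0000)
Δp = p'−p = (-0.2781,-0.1000); α = Δx/Fx = (-89/320) / (-89/16) = 1/20
check: Δy/Fy = (-1/10) / (-2) = 1/20 ✓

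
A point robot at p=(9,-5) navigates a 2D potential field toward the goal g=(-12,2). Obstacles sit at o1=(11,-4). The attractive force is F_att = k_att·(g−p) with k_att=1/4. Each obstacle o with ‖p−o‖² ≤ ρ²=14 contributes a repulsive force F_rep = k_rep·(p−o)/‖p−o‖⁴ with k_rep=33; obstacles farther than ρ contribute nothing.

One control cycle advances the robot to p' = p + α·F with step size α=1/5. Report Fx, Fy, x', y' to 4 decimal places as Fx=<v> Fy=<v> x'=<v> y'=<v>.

Fx=-7.8900 Fy=0.4300 x'=7.4220 y'=-4.9140

F_att = 1/4·(g−p) = 1/4·(-21,7) = (-5.2500,1.7500)
o1: d²=5 ≤ ρ²=14; F_rep = 33·(-2,-1)/5² = (-2.6400,-1.3200)
F = F_att + ΣF_rep = (-7.8900,0.4300)
p' = p + 1/5·F = (7.4220,-4.9140)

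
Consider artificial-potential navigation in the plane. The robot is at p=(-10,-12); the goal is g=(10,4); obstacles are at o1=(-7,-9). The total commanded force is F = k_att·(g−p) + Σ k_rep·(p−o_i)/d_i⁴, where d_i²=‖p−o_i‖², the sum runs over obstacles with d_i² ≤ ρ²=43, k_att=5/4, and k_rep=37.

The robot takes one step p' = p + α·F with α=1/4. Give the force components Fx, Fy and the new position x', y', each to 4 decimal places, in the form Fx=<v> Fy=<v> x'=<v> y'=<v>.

Fx=24.6574 Fy=19.6574 x'=-3.8356 y'=-7.0856

F_att = 5/4·(g−p) = 5/4·(20,16) = (25.0000,20.0000)
o1: d²=18 ≤ ρ²=43; F_rep = 37·(-3,-3)/18² = (-0.3426,-0.3426)
F = F_att + ΣF_rep = (24.6574,19.6574)
p' = p + 1/4·F = (-3.8356,-7.0856)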